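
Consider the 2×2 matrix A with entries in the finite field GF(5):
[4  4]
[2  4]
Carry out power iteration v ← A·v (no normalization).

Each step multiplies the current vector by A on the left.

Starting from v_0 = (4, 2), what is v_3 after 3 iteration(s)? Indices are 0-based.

v_0 = (4, 2).
v_1 = A·v_0 = (4, 1).
v_2 = A·v_1 = (0, 2).
v_3 = A·v_2 = (3, 3).

v_3 = (3, 3)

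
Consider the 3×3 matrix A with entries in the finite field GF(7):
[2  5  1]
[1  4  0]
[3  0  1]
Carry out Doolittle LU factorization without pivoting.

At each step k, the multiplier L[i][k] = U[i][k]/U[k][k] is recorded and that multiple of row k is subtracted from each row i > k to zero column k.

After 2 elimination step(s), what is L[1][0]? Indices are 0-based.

[col 0] pivot 2
  R1 -= 4*R0 → (0, 5, 3)  (L[1][0] := 4)
  R2 -= 5*R0 → (0, 3, 3)  (L[2][0] := 5)
[col 1] pivot 5
  R2 -= 2*R1 → (0, 0, 4)  (L[2][1] := 2)

L[1][0] = 4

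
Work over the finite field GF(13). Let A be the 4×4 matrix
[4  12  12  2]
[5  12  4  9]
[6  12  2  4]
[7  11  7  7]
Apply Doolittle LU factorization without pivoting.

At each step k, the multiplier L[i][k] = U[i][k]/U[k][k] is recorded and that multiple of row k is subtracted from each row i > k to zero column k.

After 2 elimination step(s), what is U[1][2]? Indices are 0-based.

U[1][2] = 2

Step 1: pivot at (0,0) is 4.
  row1 ← row1 − (11)·row0  ⇒  L[1][0]=11, U row1=(0, 10, 2, 0)
  row2 ← row2 − (8)·row0  ⇒  L[2][0]=8, U row2=(0, 7, 10, 1)
  row3 ← row3 − (5)·row0  ⇒  L[3][0]=5, U row3=(0, 3, 12, 10)
Step 2: pivot at (1,1) is 10.
  row2 ← row2 − (2)·row1  ⇒  L[2][1]=2, U row2=(0, 0, 6, 1)
  row3 ← row3 − (12)·row1  ⇒  L[3][1]=12, U row3=(0, 0, 1, 10)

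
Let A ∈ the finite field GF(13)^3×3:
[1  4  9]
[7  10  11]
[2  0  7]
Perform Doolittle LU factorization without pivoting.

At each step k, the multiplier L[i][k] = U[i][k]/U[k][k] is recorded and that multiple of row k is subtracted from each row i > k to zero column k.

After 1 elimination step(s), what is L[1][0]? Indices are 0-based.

[col 0] pivot 1
  R1 -= 7*R0 → (0, 8, 0)  (L[1][0] := 7)
  R2 -= 2*R0 → (0, 5, 2)  (L[2][0] := 2)

L[1][0] = 7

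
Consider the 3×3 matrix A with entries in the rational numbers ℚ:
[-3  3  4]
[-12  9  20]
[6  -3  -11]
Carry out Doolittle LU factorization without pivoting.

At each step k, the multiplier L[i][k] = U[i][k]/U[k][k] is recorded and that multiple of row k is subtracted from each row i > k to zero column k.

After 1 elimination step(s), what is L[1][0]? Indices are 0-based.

L[1][0] = 4

[col 0] pivot -3
  R1 -= 4*R0 → (0, -3, 4)  (L[1][0] := 4)
  R2 -= -2*R0 → (0, 3, -3)  (L[2][0] := -2)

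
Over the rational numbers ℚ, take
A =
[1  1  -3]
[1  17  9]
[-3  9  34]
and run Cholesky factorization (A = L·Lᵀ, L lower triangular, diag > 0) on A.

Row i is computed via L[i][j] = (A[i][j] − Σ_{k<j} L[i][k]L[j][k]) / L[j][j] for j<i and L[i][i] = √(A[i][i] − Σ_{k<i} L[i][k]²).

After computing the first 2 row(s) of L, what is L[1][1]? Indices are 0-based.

Step 1: L[0][0] = √(1) = 1.
  L[1][0] = (1) / L[0][0] = 1.
Step 2: L[1][1] = √(16) = 4.

L[1][1] = 4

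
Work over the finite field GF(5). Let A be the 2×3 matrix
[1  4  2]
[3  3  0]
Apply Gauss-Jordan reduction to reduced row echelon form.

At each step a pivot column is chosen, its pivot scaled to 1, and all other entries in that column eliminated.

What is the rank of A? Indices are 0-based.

rank = 2

step 1: normalize row 0 (÷1) = (1, 4, 2)
  row 1: subtract 3×row0 = (0, 1, 4)
step 2: normalize row 1 (÷1) = (0, 1, 4)
  row 0: subtract 4×row1 = (1, 0, 1)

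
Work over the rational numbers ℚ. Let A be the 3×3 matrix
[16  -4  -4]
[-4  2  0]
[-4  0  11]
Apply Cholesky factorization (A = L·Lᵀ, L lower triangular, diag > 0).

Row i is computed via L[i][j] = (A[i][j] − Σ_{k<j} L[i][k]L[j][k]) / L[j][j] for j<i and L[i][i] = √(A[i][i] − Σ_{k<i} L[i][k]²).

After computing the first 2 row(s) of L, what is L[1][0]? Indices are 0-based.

L[1][0] = -1

Step 1: L[0][0] = √(16) = 4.
  L[1][0] = (-4) / L[0][0] = -1.
Step 2: L[1][1] = √(1) = 1.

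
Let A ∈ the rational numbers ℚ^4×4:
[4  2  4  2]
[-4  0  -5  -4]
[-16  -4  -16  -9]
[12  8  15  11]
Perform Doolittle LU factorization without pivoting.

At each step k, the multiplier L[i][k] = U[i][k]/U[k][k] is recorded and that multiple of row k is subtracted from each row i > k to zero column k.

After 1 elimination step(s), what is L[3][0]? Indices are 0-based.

k=0: U[0][0]=4
  eliminate (1,0): mult=-1, new row 1: (0, 2, -1, -2); set L[1][0]=-1
  eliminate (2,0): mult=-4, new row 2: (0, 4, 0, -1); set L[2][0]=-4
  eliminate (3,0): mult=3, new row 3: (0, 2, 3, 5); set L[3][0]=3

L[3][0] = 3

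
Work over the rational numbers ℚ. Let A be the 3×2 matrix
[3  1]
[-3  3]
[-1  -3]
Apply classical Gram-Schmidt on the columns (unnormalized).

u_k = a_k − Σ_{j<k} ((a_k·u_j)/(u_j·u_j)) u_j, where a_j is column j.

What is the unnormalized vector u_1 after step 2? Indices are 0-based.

Step 1: u_0 = a_0 = (3, -3, -1).
Step 2: u_1 = a_1 − (-3/19)·u_0 = (28/19, 48/19, -60/19).

u_1 = (28/19, 48/19, -60/19)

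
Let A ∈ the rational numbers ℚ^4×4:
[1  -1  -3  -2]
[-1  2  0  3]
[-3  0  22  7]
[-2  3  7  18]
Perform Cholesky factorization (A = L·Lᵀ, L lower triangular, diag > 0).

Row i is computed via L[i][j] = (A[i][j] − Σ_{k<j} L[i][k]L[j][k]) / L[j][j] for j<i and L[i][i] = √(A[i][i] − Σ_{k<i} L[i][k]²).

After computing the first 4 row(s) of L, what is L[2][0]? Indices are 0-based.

Step 1: L[0][0] = √(1) = 1.
  L[1][0] = (-1) / L[0][0] = -1.
Step 2: L[1][1] = √(1) = 1.
  L[2][0] = (-3) / L[0][0] = -3.
  L[2][1] = (-3) / L[1][1] = -3.
Step 3: L[2][2] = √(4) = 2.
  L[3][0] = (-2) / L[0][0] = -2.
  L[3][1] = (1) / L[1][1] = 1.
  L[3][2] = (4) / L[2][2] = 2.
Step 4: L[3][3] = √(9) = 3.

L[2][0] = -3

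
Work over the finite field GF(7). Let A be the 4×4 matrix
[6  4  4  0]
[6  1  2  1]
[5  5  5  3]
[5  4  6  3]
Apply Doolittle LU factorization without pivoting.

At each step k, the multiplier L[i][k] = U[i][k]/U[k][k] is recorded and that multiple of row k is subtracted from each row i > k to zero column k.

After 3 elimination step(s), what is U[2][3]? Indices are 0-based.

U[2][3] = 2

Step 1: pivot at (0,0) is 6.
  row1 ← row1 − (1)·row0  ⇒  L[1][0]=1, U row1=(0, 4, 5, 1)
  row2 ← row2 − (2)·row0  ⇒  L[2][0]=2, U row2=(0, 4, 4, 3)
  row3 ← row3 − (2)·row0  ⇒  L[3][0]=2, U row3=(0, 3, 5, 3)
Step 2: pivot at (1,1) is 4.
  row2 ← row2 − (1)·row1  ⇒  L[2][1]=1, U row2=(0, 0, 6, 2)
  row3 ← row3 − (6)·row1  ⇒  L[3][1]=6, U row3=(0, 0, 3, 4)
Step 3: pivot at (2,2) is 6.
  row3 ← row3 − (4)·row2  ⇒  L[3][2]=4, U row3=(0, 0, 0, 3)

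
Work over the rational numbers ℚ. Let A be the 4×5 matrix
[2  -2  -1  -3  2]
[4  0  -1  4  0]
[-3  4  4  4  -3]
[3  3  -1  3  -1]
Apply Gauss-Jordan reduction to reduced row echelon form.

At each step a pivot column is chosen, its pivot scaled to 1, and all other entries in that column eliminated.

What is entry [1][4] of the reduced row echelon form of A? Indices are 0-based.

step 1: normalize row 0 (÷2) = (1, -1, -1/2, -3/2, 1)
  row 1: subtract 4×row0 = (0, 4, 1, 10, -4)
  row 2: subtract -3×row0 = (0, 1, 5/2, -1/2, 0)
  row 3: subtract 3×row0 = (0, 6, 1/2, 15/2, -4)
step 2: normalize row 1 (÷4) = (0, 1, 1/4, 5/2, -1)
  row 0: subtract -1×row1 = (1, 0, -1/4, 1, 0)
  row 2: subtract 1×row1 = (0, 0, 9/4, -3, 1)
  row 3: subtract 6×row1 = (0, 0, -1, -15/2, 2)
step 3: normalize row 2 (÷9/4) = (0, 0, 1, -4/3, 4/9)
  row 0: subtract -1/4×row2 = (1, 0, 0, 2/3, 1/9)
  row 1: subtract 1/4×row2 = (0, 1, 0, 17/6, -10/9)
  row 3: subtract -1×row2 = (0, 0, 0, -53/6, 22/9)
step 4: normalize row 3 (÷-53/6) = (0, 0, 0, 1, -44/159)
  row 0: subtract 2/3×row3 = (1, 0, 0, 0, 47/159)
  row 1: subtract 17/6×row3 = (0, 1, 0, 0, -52/159)
  row 2: subtract -4/3×row3 = (0, 0, 1, 0, 4/53)

M[1][4] = -52/159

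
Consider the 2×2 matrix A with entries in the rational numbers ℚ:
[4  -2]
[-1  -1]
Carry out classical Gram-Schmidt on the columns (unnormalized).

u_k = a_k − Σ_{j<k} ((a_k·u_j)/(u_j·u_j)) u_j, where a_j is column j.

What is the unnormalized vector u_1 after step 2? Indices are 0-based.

u_1 = (-6/17, -24/17)

Step 1: u_0 = a_0 = (4, -1).
Step 2: u_1 = a_1 − (-7/17)·u_0 = (-6/17, -24/17).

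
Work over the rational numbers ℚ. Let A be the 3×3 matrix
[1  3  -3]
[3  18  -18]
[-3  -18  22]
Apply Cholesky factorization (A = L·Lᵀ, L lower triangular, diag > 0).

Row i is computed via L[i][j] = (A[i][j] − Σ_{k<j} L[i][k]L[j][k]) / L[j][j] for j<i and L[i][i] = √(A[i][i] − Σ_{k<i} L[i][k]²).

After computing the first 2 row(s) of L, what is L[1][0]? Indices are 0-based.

Step 1: L[0][0] = √(1) = 1.
  L[1][0] = (3) / L[0][0] = 3.
Step 2: L[1][1] = √(9) = 3.

L[1][0] = 3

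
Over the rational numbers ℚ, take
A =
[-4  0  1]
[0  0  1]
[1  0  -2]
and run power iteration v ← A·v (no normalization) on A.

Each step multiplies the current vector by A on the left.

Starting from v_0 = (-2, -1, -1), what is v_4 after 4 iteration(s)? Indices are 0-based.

v_0 = (-2, -1, -1).
v_1 = A·v_0 = (7, -1, 0).
v_2 = A·v_1 = (-28, 0, 7).
v_3 = A·v_2 = (119, 7, -42).
v_4 = A·v_3 = (-518, -42, 203).

v_4 = (-518, -42, 203)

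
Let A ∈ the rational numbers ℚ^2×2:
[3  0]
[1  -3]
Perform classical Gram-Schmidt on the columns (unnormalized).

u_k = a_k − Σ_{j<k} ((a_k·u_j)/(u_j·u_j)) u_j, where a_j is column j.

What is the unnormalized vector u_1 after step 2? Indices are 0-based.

Step 1: u_0 = a_0 = (3, 1).
Step 2: u_1 = a_1 − (-3/10)·u_0 = (9/10, -27/10).

u_1 = (9/10, -27/10)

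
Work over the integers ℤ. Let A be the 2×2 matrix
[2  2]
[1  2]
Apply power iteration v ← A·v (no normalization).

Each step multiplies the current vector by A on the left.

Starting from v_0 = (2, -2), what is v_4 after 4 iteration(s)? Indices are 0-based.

v_4 = (-56, -40)

v_0 = (2, -2).
v_1 = A·v_0 = (0, -2).
v_2 = A·v_1 = (-4, -4).
v_3 = A·v_2 = (-16, -12).
v_4 = A·v_3 = (-56, -40).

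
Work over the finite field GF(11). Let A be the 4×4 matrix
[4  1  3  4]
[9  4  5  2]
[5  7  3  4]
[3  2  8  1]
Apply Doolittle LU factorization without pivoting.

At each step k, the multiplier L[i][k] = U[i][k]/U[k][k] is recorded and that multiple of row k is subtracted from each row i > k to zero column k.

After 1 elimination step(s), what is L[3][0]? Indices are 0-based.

[col 0] pivot 4
  R1 -= 5*R0 → (0, 10, 1, 4)  (L[1][0] := 5)
  R2 -= 4*R0 → (0, 3, 2, 10)  (L[2][0] := 4)
  R3 -= 9*R0 → (0, 4, 3, 9)  (L[3][0] := 9)

L[3][0] = 9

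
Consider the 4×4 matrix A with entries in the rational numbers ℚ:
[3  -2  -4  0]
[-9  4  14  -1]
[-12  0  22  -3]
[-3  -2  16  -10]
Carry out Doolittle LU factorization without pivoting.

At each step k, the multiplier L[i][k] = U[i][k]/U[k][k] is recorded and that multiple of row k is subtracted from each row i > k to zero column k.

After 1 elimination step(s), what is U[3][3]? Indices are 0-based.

U[3][3] = -10

Step 1: pivot at (0,0) is 3.
  row1 ← row1 − (-3)·row0  ⇒  L[1][0]=-3, U row1=(0, -2, 2, -1)
  row2 ← row2 − (-4)·row0  ⇒  L[2][0]=-4, U row2=(0, -8, 6, -3)
  row3 ← row3 − (-1)·row0  ⇒  L[3][0]=-1, U row3=(0, -4, 12, -10)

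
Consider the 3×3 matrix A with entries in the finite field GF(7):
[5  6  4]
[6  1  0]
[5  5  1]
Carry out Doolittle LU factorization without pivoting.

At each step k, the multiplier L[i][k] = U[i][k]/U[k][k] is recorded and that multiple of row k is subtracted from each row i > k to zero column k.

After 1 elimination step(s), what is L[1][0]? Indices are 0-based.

[col 0] pivot 5
  R1 -= 4*R0 → (0, 5, 5)  (L[1][0] := 4)
  R2 -= 1*R0 → (0, 6, 4)  (L[2][0] := 1)

L[1][0] = 4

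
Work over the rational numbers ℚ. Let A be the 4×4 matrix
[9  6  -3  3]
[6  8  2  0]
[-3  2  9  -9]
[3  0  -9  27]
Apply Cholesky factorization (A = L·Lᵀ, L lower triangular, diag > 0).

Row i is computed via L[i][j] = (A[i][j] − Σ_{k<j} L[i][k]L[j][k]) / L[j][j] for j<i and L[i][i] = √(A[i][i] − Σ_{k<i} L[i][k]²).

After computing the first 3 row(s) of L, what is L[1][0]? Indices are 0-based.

Step 1: L[0][0] = √(9) = 3.
  L[1][0] = (6) / L[0][0] = 2.
Step 2: L[1][1] = √(4) = 2.
  L[2][0] = (-3) / L[0][0] = -1.
  L[2][1] = (4) / L[1][1] = 2.
Step 3: L[2][2] = √(4) = 2.

L[1][0] = 2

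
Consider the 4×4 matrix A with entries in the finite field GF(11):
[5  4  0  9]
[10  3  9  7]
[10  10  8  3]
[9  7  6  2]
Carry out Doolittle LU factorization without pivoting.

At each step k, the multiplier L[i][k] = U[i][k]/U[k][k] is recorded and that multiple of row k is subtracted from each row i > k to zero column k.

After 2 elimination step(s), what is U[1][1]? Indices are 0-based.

k=0: U[0][0]=5
  eliminate (1,0): mult=2, new row 1: (0, 6, 9, 0); set L[1][0]=2
  eliminate (2,0): mult=2, new row 2: (0, 2, 8, 7); set L[2][0]=2
  eliminate (3,0): mult=4, new row 3: (0, 2, 6, 10); set L[3][0]=4
k=1: U[1][1]=6
  eliminate (2,1): mult=4, new row 2: (0, 0, 5, 7); set L[2][1]=4
  eliminate (3,1): mult=4, new row 3: (0, 0, 3, 10); set L[3][1]=4

U[1][1] = 6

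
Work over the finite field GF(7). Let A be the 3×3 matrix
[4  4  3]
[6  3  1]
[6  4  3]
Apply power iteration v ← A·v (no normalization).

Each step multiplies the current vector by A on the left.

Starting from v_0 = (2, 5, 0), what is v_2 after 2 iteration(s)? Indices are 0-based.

v_2 = (1, 1, 1)

v_0 = (2, 5, 0).
v_1 = A·v_0 = (0, 6, 4).
v_2 = A·v_1 = (1, 1, 1).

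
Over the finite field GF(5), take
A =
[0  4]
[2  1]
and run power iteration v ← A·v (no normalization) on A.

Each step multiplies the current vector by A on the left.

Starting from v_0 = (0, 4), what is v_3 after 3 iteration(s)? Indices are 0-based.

v_3 = (4, 3)

v_0 = (0, 4).
v_1 = A·v_0 = (1, 4).
v_2 = A·v_1 = (1, 1).
v_3 = A·v_2 = (4, 3).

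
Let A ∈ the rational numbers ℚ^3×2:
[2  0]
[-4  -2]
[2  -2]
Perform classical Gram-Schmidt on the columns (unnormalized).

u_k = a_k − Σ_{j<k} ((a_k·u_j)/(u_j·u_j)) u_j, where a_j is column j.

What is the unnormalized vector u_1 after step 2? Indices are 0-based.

u_1 = (-1/3, -4/3, -7/3)

Step 1: u_0 = a_0 = (2, -4, 2).
Step 2: u_1 = a_1 − (1/6)·u_0 = (-1/3, -4/3, -7/3).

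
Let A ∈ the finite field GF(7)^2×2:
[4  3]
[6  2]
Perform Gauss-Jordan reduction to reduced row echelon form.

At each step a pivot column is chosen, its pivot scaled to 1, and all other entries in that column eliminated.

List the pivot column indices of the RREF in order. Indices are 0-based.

pivot columns: 0, 1

[1] R0 /= 4  ⇒  (1, 6)
     R1 -= 6·R0  ⇒  (0, 1)
[2] R1 /= 1  ⇒  (0, 1)
     R0 -= 6·R1  ⇒  (1, 0)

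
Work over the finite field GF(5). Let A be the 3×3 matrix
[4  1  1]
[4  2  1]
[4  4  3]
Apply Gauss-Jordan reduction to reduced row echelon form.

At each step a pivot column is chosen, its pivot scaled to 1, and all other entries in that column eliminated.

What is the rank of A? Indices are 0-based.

step 1: normalize row 0 (÷4) = (1, 4, 4)
  row 1: subtract 4×row0 = (0, 1, 0)
  row 2: subtract 4×row0 = (0, 3, 2)
step 2: normalize row 1 (÷1) = (0, 1, 0)
  row 0: subtract 4×row1 = (1, 0, 4)
  row 2: subtract 3×row1 = (0, 0, 2)
step 3: normalize row 2 (÷2) = (0, 0, 1)
  row 0: subtract 4×row2 = (1, 0, 0)

rank = 3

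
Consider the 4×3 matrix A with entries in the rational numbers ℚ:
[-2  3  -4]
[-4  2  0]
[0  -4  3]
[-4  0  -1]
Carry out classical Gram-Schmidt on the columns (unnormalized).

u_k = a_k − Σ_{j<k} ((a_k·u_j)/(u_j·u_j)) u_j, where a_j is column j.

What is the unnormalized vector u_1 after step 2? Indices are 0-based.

Step 1: u_0 = a_0 = (-2, -4, 0, -4).
Step 2: u_1 = a_1 − (-7/18)·u_0 = (20/9, 4/9, -4, -14/9).

u_1 = (20/9, 4/9, -4, -14/9)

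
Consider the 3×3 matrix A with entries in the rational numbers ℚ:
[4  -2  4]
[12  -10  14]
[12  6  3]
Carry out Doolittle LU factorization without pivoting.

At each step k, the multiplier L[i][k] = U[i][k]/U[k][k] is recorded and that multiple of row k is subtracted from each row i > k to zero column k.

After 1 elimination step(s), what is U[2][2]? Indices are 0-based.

U[2][2] = -9

[col 0] pivot 4
  R1 -= 3*R0 → (0, -4, 2)  (L[1][0] := 3)
  R2 -= 3*R0 → (0, 12, -9)  (L[2][0] := 3)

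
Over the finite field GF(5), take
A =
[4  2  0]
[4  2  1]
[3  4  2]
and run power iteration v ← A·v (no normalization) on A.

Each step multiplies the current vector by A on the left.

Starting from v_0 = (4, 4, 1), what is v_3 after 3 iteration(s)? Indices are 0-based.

v_0 = (4, 4, 1).
v_1 = A·v_0 = (4, 0, 0).
v_2 = A·v_1 = (1, 1, 2).
v_3 = A·v_2 = (1, 3, 1).

v_3 = (1, 3, 1)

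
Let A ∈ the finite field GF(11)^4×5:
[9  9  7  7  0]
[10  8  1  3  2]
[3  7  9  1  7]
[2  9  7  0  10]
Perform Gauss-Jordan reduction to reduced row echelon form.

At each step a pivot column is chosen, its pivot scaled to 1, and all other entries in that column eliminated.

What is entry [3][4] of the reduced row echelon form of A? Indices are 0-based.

step 1: normalize row 0 (÷9) = (1, 1, 2, 2, 0)
  row 1: subtract 10×row0 = (0, 9, 3, 5, 2)
  row 2: subtract 3×row0 = (0, 4, 3, 6, 7)
  row 3: subtract 2×row0 = (0, 7, 3, 7, 10)
step 2: normalize row 1 (÷9) = (0, 1, 4, 3, 10)
  row 0: subtract 1×row1 = (1, 0, 9, 10, 1)
  row 2: subtract 4×row1 = (0, 0, 9, 5, 0)
  row 3: subtract 7×row1 = (0, 0, 8, 8, 6)
step 3: normalize row 2 (÷9) = (0, 0, 1, 3, 0)
  row 0: subtract 9×row2 = (1, 0, 0, 5, 1)
  row 1: subtract 4×row2 = (0, 1, 0, 2, 10)
  row 3: subtract 8×row2 = (0, 0, 0, 6, 6)
step 4: normalize row 3 (÷6) = (0, 0, 0, 1, 1)
  row 0: subtract 5×row3 = (1, 0, 0, 0, 7)
  row 1: subtract 2×row3 = (0, 1, 0, 0, 8)
  row 2: subtract 3×row3 = (0, 0, 1, 0, 8)

M[3][4] = 1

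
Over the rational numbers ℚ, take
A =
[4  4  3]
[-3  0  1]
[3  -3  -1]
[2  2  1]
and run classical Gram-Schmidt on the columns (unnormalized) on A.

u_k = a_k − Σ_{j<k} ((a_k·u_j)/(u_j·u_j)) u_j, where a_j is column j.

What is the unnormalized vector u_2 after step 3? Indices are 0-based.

Step 1: u_0 = a_0 = (4, -3, 3, 2).
Step 2: u_1 = a_1 − (11/38)·u_0 = (54/19, 33/38, -147/38, 27/19).
Step 3: u_2 = a_2 − (4/19)·u_0 − (62/109)·u_1 = (59/109, 124/109, 62/109, -25/109).

u_2 = (59/109, 124/109, 62/109, -25/109)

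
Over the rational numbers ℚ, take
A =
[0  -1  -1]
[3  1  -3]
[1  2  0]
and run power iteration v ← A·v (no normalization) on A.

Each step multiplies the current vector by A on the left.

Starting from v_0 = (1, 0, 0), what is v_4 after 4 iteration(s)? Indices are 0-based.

v_4 = (34, -36, -66)

v_0 = (1, 0, 0).
v_1 = A·v_0 = (0, 3, 1).
v_2 = A·v_1 = (-4, 0, 6).
v_3 = A·v_2 = (-6, -30, -4).
v_4 = A·v_3 = (34, -36, -66).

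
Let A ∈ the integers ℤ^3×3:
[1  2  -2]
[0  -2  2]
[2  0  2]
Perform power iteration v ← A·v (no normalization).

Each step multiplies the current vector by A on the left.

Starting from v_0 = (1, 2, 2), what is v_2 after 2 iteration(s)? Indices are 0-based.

v_2 = (-11, 12, 14)

v_0 = (1, 2, 2).
v_1 = A·v_0 = (1, 0, 6).
v_2 = A·v_1 = (-11, 12, 14).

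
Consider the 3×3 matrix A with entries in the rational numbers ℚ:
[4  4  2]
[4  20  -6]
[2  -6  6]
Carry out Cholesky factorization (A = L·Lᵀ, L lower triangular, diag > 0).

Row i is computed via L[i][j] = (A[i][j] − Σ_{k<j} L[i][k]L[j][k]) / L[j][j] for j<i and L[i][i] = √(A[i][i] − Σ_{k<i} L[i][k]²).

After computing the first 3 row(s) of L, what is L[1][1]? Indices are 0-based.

Step 1: L[0][0] = √(4) = 2.
  L[1][0] = (4) / L[0][0] = 2.
Step 2: L[1][1] = √(16) = 4.
  L[2][0] = (2) / L[0][0] = 1.
  L[2][1] = (-8) / L[1][1] = -2.
Step 3: L[2][2] = √(1) = 1.

L[1][1] = 4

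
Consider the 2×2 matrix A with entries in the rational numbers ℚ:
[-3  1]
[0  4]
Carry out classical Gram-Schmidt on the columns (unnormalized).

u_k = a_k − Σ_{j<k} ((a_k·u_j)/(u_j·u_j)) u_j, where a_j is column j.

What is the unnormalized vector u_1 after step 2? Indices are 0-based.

u_1 = (0, 4)

Step 1: u_0 = a_0 = (-3, 0).
Step 2: u_1 = a_1 − (-1/3)·u_0 = (0, 4).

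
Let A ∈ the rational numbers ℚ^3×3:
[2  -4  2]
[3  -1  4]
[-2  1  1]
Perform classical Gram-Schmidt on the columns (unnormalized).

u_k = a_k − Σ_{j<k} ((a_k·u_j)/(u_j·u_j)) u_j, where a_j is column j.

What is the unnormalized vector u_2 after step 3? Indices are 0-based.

Step 1: u_0 = a_0 = (2, 3, -2).
Step 2: u_1 = a_1 − (-13/17)·u_0 = (-42/17, 22/17, -9/17).
Step 3: u_2 = a_2 − (14/17)·u_0 − (-5/137)·u_1 = (36/137, 216/137, 360/137).

u_2 = (36/137, 216/137, 360/137)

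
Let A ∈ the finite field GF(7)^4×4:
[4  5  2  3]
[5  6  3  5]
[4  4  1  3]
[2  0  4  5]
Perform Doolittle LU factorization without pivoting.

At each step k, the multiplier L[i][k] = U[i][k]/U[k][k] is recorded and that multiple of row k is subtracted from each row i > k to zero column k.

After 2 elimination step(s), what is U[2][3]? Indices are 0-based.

U[2][3] = 2

Step 1: pivot at (0,0) is 4.
  row1 ← row1 − (3)·row0  ⇒  L[1][0]=3, U row1=(0, 5, 4, 3)
  row2 ← row2 − (1)·row0  ⇒  L[2][0]=1, U row2=(0, 6, 6, 0)
  row3 ← row3 − (4)·row0  ⇒  L[3][0]=4, U row3=(0, 1, 3, 0)
Step 2: pivot at (1,1) is 5.
  row2 ← row2 − (4)·row1  ⇒  L[2][1]=4, U row2=(0, 0, 4, 2)
  row3 ← row3 − (3)·row1  ⇒  L[3][1]=3, U row3=(0, 0, 5, 5)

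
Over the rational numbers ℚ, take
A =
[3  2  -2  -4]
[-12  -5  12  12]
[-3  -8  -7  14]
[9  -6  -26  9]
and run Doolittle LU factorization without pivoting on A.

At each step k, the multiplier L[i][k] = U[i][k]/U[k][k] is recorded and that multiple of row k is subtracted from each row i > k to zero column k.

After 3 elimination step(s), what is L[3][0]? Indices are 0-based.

Step 1: pivot at (0,0) is 3.
  row1 ← row1 − (-4)·row0  ⇒  L[1][0]=-4, U row1=(0, 3, 4, -4)
  row2 ← row2 − (-1)·row0  ⇒  L[2][0]=-1, U row2=(0, -6, -9, 10)
  row3 ← row3 − (3)·row0  ⇒  L[3][0]=3, U row3=(0, -12, -20, 21)
Step 2: pivot at (1,1) is 3.
  row2 ← row2 − (-2)·row1  ⇒  L[2][1]=-2, U row2=(0, 0, -1, 2)
  row3 ← row3 − (-4)·row1  ⇒  L[3][1]=-4, U row3=(0, 0, -4, 5)
Step 3: pivot at (2,2) is -1.
  row3 ← row3 − (4)·row2  ⇒  L[3][2]=4, U row3=(0, 0, 0, -3)

L[3][0] = 3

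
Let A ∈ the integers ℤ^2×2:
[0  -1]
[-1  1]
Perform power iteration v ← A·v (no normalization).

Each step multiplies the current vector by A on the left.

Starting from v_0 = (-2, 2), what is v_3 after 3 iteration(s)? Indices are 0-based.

v_3 = (-6, 10)

v_0 = (-2, 2).
v_1 = A·v_0 = (-2, 4).
v_2 = A·v_1 = (-4, 6).
v_3 = A·v_2 = (-6, 10).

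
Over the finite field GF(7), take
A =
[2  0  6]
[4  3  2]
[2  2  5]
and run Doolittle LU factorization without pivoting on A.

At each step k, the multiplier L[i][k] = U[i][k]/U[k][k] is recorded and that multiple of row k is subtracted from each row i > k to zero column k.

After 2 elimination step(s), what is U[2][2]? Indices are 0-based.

U[2][2] = 1

k=0: U[0][0]=2
  eliminate (1,0): mult=2, new row 1: (0, 3, 4); set L[1][0]=2
  eliminate (2,0): mult=1, new row 2: (0, 2, 6); set L[2][0]=1
k=1: U[1][1]=3
  eliminate (2,1): mult=3, new row 2: (0, 0, 1); set L[2][1]=3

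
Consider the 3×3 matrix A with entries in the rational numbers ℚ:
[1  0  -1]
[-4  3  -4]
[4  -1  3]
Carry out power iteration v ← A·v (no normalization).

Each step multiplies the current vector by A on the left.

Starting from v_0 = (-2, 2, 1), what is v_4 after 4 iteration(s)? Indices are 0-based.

v_4 = (230, 1642, -727)

v_0 = (-2, 2, 1).
v_1 = A·v_0 = (-3, 10, -7).
v_2 = A·v_1 = (4, 70, -43).
v_3 = A·v_2 = (47, 366, -183).
v_4 = A·v_3 = (230, 1642, -727).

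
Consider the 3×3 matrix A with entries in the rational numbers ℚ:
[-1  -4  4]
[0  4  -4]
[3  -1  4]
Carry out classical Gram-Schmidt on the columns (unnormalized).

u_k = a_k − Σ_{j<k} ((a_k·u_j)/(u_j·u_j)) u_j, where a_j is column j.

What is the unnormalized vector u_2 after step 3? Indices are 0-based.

Step 1: u_0 = a_0 = (-1, 0, 3).
Step 2: u_1 = a_1 − (1/10)·u_0 = (-39/10, 4, -13/10).
Step 3: u_2 = a_2 − (4/5)·u_0 − (-368/329)·u_1 = (144/329, 156/329, 48/329).

u_2 = (144/329, 156/329, 48/329)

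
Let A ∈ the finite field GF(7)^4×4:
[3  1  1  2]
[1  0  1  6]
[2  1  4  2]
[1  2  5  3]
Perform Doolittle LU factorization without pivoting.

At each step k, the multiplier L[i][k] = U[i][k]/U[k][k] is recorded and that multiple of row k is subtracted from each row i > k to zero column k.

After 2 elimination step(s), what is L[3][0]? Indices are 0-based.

L[3][0] = 5

k=0: U[0][0]=3
  eliminate (1,0): mult=5, new row 1: (0, 2, 3, 3); set L[1][0]=5
  eliminate (2,0): mult=3, new row 2: (0, 5, 1, 3); set L[2][0]=3
  eliminate (3,0): mult=5, new row 3: (0, 4, 0, 0); set L[3][0]=5
k=1: U[1][1]=2
  eliminate (2,1): mult=6, new row 2: (0, 0, 4, 6); set L[2][1]=6
  eliminate (3,1): mult=2, new row 3: (0, 0, 1, 1); set L[3][1]=2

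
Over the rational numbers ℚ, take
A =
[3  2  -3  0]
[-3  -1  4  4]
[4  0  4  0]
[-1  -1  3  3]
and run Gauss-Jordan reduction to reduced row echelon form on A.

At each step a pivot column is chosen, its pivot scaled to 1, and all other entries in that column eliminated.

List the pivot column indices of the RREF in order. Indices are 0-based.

step 1: normalize row 0 (÷3) = (1, 2/3, -1, 0)
  row 1: subtract -3×row0 = (0, 1, 1, 4)
  row 2: subtract 4×row0 = (0, -8/3, 8, 0)
  row 3: subtract -1×row0 = (0, -1/3, 2, 3)
step 2: normalize row 1 (÷1) = (0, 1, 1, 4)
  row 0: subtract 2/3×row1 = (1, 0, -5/3, -8/3)
  row 2: subtract -8/3×row1 = (0, 0, 32/3, 32/3)
  row 3: subtract -1/3×row1 = (0, 0, 7/3, 13/3)
step 3: normalize row 2 (÷32/3) = (0, 0, 1, 1)
  row 0: subtract -5/3×row2 = (1, 0, 0, -1)
  row 1: subtract 1×row2 = (0, 1, 0, 3)
  row 3: subtract 7/3×row2 = (0, 0, 0, 2)
step 4: normalize row 3 (÷2) = (0, 0, 0, 1)
  row 0: subtract -1×row3 = (1, 0, 0, 0)
  row 1: subtract 3×row3 = (0, 1, 0, 0)
  row 2: subtract 1×row3 = (0, 0, 1, 0)

pivot columns: 0, 1, 2, 3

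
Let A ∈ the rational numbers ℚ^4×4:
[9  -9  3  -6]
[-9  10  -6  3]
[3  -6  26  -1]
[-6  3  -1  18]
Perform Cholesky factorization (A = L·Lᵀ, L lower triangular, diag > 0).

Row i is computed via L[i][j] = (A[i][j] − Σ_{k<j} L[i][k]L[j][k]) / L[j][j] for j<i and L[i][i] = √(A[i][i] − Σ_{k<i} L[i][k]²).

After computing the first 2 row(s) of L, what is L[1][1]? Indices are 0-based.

L[1][1] = 1

Step 1: L[0][0] = √(9) = 3.
  L[1][0] = (-9) / L[0][0] = -3.
Step 2: L[1][1] = √(1) = 1.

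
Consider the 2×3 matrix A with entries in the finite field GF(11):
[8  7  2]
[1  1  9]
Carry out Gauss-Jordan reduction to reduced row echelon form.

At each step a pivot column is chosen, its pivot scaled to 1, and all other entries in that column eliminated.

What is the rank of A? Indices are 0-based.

rank = 2

pivot(0,0)=8: scale R0 → (1, 5, 3)
  clear (1,0): R1 −= (1)R0 → (0, 7, 6)
pivot(1,1)=7: scale R1 → (0, 1, 4)
  clear (0,1): R0 −= (5)R1 → (1, 0, 5)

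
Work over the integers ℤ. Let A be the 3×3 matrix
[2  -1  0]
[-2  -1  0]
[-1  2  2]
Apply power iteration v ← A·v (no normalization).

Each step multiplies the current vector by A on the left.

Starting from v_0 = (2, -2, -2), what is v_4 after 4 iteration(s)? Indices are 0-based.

v_0 = (2, -2, -2).
v_1 = A·v_0 = (6, -2, -10).
v_2 = A·v_1 = (14, -10, -30).
v_3 = A·v_2 = (38, -18, -94).
v_4 = A·v_3 = (94, -58, -262).

v_4 = (94, -58, -262)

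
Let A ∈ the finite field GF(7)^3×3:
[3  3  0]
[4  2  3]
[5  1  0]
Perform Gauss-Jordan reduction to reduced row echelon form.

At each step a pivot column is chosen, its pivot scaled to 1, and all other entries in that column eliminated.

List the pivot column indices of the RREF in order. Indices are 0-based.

pivot columns: 0, 1, 2

step 1: normalize row 0 (÷3) = (1, 1, 0)
  row 1: subtract 4×row0 = (0, 5, 3)
  row 2: subtract 5×row0 = (0, 3, 0)
step 2: normalize row 1 (÷5) = (0, 1, 2)
  row 0: subtract 1×row1 = (1, 0, 5)
  row 2: subtract 3×row1 = (0, 0, 1)
step 3: normalize row 2 (÷1) = (0, 0, 1)
  row 0: subtract 5×row2 = (1, 0, 0)
  row 1: subtract 2×row2 = (0, 1, 0)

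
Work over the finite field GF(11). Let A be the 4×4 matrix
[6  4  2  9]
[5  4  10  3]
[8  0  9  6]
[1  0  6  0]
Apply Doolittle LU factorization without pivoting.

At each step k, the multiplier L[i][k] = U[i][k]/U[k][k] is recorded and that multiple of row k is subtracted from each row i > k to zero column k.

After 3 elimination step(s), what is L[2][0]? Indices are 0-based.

[col 0] pivot 6
  R1 -= 10*R0 → (0, 8, 1, 1)  (L[1][0] := 10)
  R2 -= 5*R0 → (0, 2, 10, 5)  (L[2][0] := 5)
  R3 -= 2*R0 → (0, 3, 2, 4)  (L[3][0] := 2)
[col 1] pivot 8
  R2 -= 3*R1 → (0, 0, 7, 2)  (L[2][1] := 3)
  R3 -= 10*R1 → (0, 0, 3, 5)  (L[3][1] := 10)
[col 2] pivot 7
  R3 -= 2*R2 → (0, 0, 0, 1)  (L[3][2] := 2)

L[2][0] = 5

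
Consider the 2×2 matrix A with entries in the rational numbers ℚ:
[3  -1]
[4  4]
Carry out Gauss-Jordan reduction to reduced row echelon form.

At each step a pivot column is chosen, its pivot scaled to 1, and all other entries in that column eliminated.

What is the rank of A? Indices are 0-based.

step 1: normalize row 0 (÷3) = (1, -1/3)
  row 1: subtract 4×row0 = (0, 16/3)
step 2: normalize row 1 (÷16/3) = (0, 1)
  row 0: subtract -1/3×row1 = (1, 0)

rank = 2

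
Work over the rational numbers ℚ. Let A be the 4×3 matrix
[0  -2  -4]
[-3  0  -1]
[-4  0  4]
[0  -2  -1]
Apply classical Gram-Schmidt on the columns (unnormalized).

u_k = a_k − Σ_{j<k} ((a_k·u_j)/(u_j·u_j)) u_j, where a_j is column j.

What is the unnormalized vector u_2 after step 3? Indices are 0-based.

Step 1: u_0 = a_0 = (0, -3, -4, 0).
Step 2: u_1 = a_1 − (0)·u_0 = (-2, 0, 0, -2).
Step 3: u_2 = a_2 − (-13/25)·u_0 − (5/4)·u_1 = (-3/2, -64/25, 48/25, 3/2).

u_2 = (-3/2, -64/25, 48/25, 3/2)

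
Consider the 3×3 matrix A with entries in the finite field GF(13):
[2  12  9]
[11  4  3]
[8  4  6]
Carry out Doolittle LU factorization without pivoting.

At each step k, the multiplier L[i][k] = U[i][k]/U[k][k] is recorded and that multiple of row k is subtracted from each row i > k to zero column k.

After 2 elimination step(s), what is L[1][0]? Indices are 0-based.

k=0: U[0][0]=2
  eliminate (1,0): mult=12, new row 1: (0, 3, 12); set L[1][0]=12
  eliminate (2,0): mult=4, new row 2: (0, 8, 9); set L[2][0]=4
k=1: U[1][1]=3
  eliminate (2,1): mult=7, new row 2: (0, 0, 3); set L[2][1]=7

L[1][0] = 12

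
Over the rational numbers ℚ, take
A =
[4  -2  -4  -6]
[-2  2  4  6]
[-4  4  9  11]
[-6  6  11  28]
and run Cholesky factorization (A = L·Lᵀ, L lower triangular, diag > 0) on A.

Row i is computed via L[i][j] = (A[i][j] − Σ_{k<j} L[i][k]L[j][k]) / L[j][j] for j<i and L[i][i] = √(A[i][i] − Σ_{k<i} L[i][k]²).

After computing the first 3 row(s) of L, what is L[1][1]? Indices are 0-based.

Step 1: L[0][0] = √(4) = 2.
  L[1][0] = (-2) / L[0][0] = -1.
Step 2: L[1][1] = √(1) = 1.
  L[2][0] = (-4) / L[0][0] = -2.
  L[2][1] = (2) / L[1][1] = 2.
Step 3: L[2][2] = √(1) = 1.

L[1][1] = 1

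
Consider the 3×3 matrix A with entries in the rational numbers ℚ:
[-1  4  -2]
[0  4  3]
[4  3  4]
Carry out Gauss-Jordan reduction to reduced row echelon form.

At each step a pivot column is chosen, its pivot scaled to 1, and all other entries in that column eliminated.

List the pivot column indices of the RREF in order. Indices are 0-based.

pivot columns: 0, 1, 2

step 1: normalize row 0 (÷-1) = (1, -4, 2)
  row 2: subtract 4×row0 = (0, 19, -4)
step 2: normalize row 1 (÷4) = (0, 1, 3/4)
  row 0: subtract -4×row1 = (1, 0, 5)
  row 2: subtract 19×row1 = (0, 0, -73/4)
step 3: normalize row 2 (÷-73/4) = (0, 0, 1)
  row 0: subtract 5×row2 = (1, 0, 0)
  row 1: subtract 3/4×row2 = (0, 1, 0)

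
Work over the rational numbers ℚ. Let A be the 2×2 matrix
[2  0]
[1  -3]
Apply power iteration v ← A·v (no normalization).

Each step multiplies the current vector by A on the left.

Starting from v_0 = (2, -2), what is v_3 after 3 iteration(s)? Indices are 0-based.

v_3 = (16, 68)

v_0 = (2, -2).
v_1 = A·v_0 = (4, 8).
v_2 = A·v_1 = (8, -20).
v_3 = A·v_2 = (16, 68).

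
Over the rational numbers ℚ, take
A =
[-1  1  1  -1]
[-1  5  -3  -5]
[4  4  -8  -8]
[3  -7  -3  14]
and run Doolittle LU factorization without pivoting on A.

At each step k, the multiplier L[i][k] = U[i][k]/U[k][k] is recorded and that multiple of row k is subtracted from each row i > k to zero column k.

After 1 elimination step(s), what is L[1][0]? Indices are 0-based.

k=0: U[0][0]=-1
  eliminate (1,0): mult=1, new row 1: (0, 4, -4, -4); set L[1][0]=1
  eliminate (2,0): mult=-4, new row 2: (0, 8, -4, -12); set L[2][0]=-4
  eliminate (3,0): mult=-3, new row 3: (0, -4, 0, 11); set L[3][0]=-3

L[1][0] = 1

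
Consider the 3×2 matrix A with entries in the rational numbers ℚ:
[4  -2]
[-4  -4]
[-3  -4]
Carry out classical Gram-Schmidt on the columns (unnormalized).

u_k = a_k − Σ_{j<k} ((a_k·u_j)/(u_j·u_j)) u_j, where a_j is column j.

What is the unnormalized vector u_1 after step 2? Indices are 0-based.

u_1 = (-162/41, -84/41, -104/41)

Step 1: u_0 = a_0 = (4, -4, -3).
Step 2: u_1 = a_1 − (20/41)·u_0 = (-162/41, -84/41, -104/41).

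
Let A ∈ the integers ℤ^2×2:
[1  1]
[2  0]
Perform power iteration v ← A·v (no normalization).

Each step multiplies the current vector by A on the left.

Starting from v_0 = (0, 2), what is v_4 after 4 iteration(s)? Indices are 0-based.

v_0 = (0, 2).
v_1 = A·v_0 = (2, 0).
v_2 = A·v_1 = (2, 4).
v_3 = A·v_2 = (6, 4).
v_4 = A·v_3 = (10, 12).

v_4 = (10, 12)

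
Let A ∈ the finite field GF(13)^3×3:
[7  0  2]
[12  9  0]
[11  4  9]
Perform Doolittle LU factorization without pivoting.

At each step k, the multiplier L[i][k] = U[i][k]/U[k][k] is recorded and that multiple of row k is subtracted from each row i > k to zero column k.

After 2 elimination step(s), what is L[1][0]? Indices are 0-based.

Step 1: pivot at (0,0) is 7.
  row1 ← row1 − (11)·row0  ⇒  L[1][0]=11, U row1=(0, 9, 4)
  row2 ← row2 − (9)·row0  ⇒  L[2][0]=9, U row2=(0, 4, 4)
Step 2: pivot at (1,1) is 9.
  row2 ← row2 − (12)·row1  ⇒  L[2][1]=12, U row2=(0, 0, 8)

L[1][0] = 11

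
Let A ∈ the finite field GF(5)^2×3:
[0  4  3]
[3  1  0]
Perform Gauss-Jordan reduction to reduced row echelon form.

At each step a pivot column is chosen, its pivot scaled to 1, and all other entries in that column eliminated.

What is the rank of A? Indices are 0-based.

pivot(0,0): swap R0↔R1
pivot(0,0)=3: scale R0 → (1, 2, 0)
pivot(1,1)=4: scale R1 → (0, 1, 2)
  clear (0,1): R0 −= (2)R1 → (1, 0, 1)

rank = 2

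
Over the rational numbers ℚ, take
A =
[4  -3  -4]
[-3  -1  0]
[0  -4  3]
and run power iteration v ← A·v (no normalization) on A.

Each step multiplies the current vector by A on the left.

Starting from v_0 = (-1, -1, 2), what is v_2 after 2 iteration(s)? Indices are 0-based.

v_0 = (-1, -1, 2).
v_1 = A·v_0 = (-9, 4, 10).
v_2 = A·v_1 = (-88, 23, 14).

v_2 = (-88, 23, 14)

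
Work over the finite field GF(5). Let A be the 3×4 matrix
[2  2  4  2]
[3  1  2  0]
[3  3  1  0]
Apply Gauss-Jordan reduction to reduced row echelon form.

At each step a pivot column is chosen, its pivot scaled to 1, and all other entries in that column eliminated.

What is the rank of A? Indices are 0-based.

pivot(0,0)=2: scale R0 → (1, 1, 2, 1)
  clear (1,0): R1 −= (3)R0 → (0, 3, 1, 2)
  clear (2,0): R2 −= (3)R0 → (0, 0, 0, 2)
pivot(1,1)=3: scale R1 → (0, 1, 2, 4)
  clear (0,1): R0 −= (1)R1 → (1, 0, 0, 2)
col 2: no nonzero at/below row 2; advance.
pivot(2,3)=2: scale R2 → (0, 0, 0, 1)
  clear (0,3): R0 −= (2)R2 → (1, 0, 0, 0)
  clear (1,3): R1 −= (4)R2 → (0, 1, 2, 0)

rank = 3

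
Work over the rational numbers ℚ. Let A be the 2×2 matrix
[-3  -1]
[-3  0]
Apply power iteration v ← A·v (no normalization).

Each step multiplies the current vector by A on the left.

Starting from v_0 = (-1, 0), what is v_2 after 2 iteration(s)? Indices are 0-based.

v_2 = (-12, -9)

v_0 = (-1, 0).
v_1 = A·v_0 = (3, 3).
v_2 = A·v_1 = (-12, -9).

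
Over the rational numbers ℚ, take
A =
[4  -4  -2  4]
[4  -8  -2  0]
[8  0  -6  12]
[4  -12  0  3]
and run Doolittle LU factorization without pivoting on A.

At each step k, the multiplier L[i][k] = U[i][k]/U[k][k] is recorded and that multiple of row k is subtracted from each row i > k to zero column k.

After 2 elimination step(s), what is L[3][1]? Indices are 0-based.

L[3][1] = 2

Step 1: pivot at (0,0) is 4.
  row1 ← row1 − (1)·row0  ⇒  L[1][0]=1, U row1=(0, -4, 0, -4)
  row2 ← row2 − (2)·row0  ⇒  L[2][0]=2, U row2=(0, 8, -2, 4)
  row3 ← row3 − (1)·row0  ⇒  L[3][0]=1, U row3=(0, -8, 2, -1)
Step 2: pivot at (1,1) is -4.
  row2 ← row2 − (-2)·row1  ⇒  L[2][1]=-2, U row2=(0, 0, -2, -4)
  row3 ← row3 − (2)·row1  ⇒  L[3][1]=2, U row3=(0, 0, 2, 7)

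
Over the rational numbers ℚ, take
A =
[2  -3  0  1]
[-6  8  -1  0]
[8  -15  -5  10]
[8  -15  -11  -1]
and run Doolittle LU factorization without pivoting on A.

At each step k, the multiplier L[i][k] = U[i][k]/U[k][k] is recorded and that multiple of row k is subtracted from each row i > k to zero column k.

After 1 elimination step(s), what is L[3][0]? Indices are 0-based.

[col 0] pivot 2
  R1 -= -3*R0 → (0, -1, -1, 3)  (L[1][0] := -3)
  R2 -= 4*R0 → (0, -3, -5, 6)  (L[2][0] := 4)
  R3 -= 4*R0 → (0, -3, -11, -5)  (L[3][0] := 4)

L[3][0] = 4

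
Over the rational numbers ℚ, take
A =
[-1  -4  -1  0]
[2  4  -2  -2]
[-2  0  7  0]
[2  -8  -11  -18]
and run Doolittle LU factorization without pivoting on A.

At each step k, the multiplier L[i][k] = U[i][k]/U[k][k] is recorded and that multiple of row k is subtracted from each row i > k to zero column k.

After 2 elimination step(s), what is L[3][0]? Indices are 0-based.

L[3][0] = -2

k=0: U[0][0]=-1
  eliminate (1,0): mult=-2, new row 1: (0, -4, -4, -2); set L[1][0]=-2
  eliminate (2,0): mult=2, new row 2: (0, 8, 9, 0); set L[2][0]=2
  eliminate (3,0): mult=-2, new row 3: (0, -16, -13, -18); set L[3][0]=-2
k=1: U[1][1]=-4
  eliminate (2,1): mult=-2, new row 2: (0, 0, 1, -4); set L[2][1]=-2
  eliminate (3,1): mult=4, new row 3: (0, 0, 3, -10); set L[3][1]=4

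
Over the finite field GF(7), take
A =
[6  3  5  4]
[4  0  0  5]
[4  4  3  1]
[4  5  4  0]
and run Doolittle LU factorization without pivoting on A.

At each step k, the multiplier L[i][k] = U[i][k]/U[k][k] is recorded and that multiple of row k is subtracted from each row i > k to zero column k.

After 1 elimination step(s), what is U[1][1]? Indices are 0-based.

[col 0] pivot 6
  R1 -= 3*R0 → (0, 5, 6, 0)  (L[1][0] := 3)
  R2 -= 3*R0 → (0, 2, 2, 3)  (L[2][0] := 3)
  R3 -= 3*R0 → (0, 3, 3, 2)  (L[3][0] := 3)

U[1][1] = 5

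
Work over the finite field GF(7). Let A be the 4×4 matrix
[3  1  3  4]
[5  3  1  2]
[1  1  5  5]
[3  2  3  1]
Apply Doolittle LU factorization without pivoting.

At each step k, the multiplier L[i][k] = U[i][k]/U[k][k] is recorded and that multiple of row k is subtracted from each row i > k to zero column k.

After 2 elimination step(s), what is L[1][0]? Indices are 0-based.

L[1][0] = 4

[col 0] pivot 3
  R1 -= 4*R0 → (0, 6, 3, 0)  (L[1][0] := 4)
  R2 -= 5*R0 → (0, 3, 4, 6)  (L[2][0] := 5)
  R3 -= 1*R0 → (0, 1, 0, 4)  (L[3][0] := 1)
[col 1] pivot 6
  R2 -= 4*R1 → (0, 0, 6, 6)  (L[2][1] := 4)
  R3 -= 6*R1 → (0, 0, 3, 4)  (L[3][1] := 6)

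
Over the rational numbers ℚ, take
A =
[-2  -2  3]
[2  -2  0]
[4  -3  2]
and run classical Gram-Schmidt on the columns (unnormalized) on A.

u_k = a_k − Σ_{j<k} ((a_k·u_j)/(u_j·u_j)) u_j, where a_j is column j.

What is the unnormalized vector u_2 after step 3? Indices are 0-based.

u_2 = (1/6, -7/6, 2/3)

Step 1: u_0 = a_0 = (-2, 2, 4).
Step 2: u_1 = a_1 − (-1/2)·u_0 = (-3, -1, -1).
Step 3: u_2 = a_2 − (1/12)·u_0 − (-1)·u_1 = (1/6, -7/6, 2/3).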